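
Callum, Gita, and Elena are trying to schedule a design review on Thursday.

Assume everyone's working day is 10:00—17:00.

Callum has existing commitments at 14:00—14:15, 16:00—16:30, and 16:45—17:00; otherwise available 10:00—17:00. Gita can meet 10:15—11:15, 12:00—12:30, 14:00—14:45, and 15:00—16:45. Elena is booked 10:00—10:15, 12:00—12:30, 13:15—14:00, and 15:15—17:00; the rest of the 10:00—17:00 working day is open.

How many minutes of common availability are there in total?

105 minutes

Callum free within 10:00–17:00: 10:00–14:00, 14:15–16:00, 16:30–16:45.
Elena free within 10:00–17:00: 10:15–12:00, 12:30–13:15, 14:00–15:15.
Callum ∩ Gita: 10:15–11:15, 12:00–12:30, 14:15–14:45, 15:00–16:00, 16:30–16:45.
Callum ∩ Gita ∩ Elena: 10:15–11:15, 14:15–14:45, 15:00–15:15.
Total common minutes: 60 + 30 + 15 = 105.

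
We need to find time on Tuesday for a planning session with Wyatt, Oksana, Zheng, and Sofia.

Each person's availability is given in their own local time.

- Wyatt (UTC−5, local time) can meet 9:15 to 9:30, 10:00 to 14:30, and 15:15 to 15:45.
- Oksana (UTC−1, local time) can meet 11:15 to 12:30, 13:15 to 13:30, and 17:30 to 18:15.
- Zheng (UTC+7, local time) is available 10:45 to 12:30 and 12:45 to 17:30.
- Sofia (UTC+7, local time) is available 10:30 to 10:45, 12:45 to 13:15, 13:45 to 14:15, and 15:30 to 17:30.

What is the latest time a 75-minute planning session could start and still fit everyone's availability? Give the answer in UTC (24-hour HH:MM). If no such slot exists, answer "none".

Wyatt → UTC: 14:15–14:30, 15:00–19:30, 20:15–20:45.
Oksana → UTC: 12:15–13:30, 14:15–14:30, 18:30–19:15.
Zheng → UTC: 03:45–05:30, 05:45–10:30.
Sofia → UTC: 03:30–03:45, 05:45–06:15, 06:45–07:15, 08:30–10:30.
Wyatt ∩ Oksana: 14:15–14:30, 18:30–19:15.
Wyatt ∩ Oksana ∩ Zheng: (none).
Wyatt ∩ Oksana ∩ Zheng ∩ Sofia: (none).
Windows ≥ 75 min: (none).

none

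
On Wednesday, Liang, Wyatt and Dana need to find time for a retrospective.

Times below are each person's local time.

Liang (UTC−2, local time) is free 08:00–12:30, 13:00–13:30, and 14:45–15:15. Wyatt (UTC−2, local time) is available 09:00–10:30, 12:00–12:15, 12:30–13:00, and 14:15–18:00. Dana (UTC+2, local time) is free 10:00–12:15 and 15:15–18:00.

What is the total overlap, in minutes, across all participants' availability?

15 minutes

Liang → UTC: 10:00–14:30, 15:00–15:30, 16:45–17:15.
Wyatt → UTC: 11:00–12:30, 14:00–14:15, 14:30–15:00, 16:15–20:00.
Dana → UTC: 08:00–10:15, 13:15–16:00.
Liang ∩ Wyatt: 11:00–12:30, 14:00–14:15, 16:45–17:15.
Liang ∩ Wyatt ∩ Dana: 14:00–14:15.
Total common minutes: 15.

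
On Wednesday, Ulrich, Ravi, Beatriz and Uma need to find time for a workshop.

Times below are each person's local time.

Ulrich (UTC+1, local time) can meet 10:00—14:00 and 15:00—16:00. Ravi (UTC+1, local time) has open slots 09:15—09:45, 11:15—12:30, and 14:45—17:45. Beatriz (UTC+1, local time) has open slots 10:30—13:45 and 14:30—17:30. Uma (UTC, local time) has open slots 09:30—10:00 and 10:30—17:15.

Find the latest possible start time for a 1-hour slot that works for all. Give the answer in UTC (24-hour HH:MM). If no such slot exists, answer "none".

14:00

Ulrich → UTC: 09:00–13:00, 14:00–15:00.
Ravi → UTC: 08:15–08:45, 10:15–11:30, 13:45–16:45.
Beatriz → UTC: 09:30–12:45, 13:30–16:30.
Uma → UTC: 09:30–10:00, 10:30–17:15.
Ulrich ∩ Ravi: 10:15–11:30, 14:00–15:00.
Ulrich ∩ Ravi ∩ Beatriz: 10:15–11:30, 14:00–15:00.
Ulrich ∩ Ravi ∩ Beatriz ∩ Uma: 10:30–11:30, 14:00–15:00.
Windows ≥ 60 min: 10:30–11:30, 14:00–15:00.
Latest start in the last window 14:00–15:00 is 15:00 − 60 min = 14:00.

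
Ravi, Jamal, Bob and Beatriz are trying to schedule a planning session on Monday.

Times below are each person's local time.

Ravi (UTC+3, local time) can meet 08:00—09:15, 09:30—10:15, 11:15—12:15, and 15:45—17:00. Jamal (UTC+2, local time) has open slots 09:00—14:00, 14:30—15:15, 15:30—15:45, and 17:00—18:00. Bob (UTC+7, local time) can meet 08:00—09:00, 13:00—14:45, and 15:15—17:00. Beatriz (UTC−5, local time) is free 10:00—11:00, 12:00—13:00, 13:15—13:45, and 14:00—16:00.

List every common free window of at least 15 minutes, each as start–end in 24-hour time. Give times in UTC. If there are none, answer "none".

none

Ravi → UTC: 05:00–06:15, 06:30–07:15, 08:15–09:15, 12:45–14:00.
Jamal → UTC: 07:00–12:00, 12:30–13:15, 13:30–13:45, 15:00–16:00.
Bob → UTC: 01:00–02:00, 06:00–07:45, 08:15–10:00.
Beatriz → UTC: 15:00–16:00, 17:00–18:00, 18:15–18:45, 19:00–21:00.
Ravi ∩ Jamal: 07:00–07:15, 08:15–09:15, 12:45–13:15, 13:30–13:45.
Ravi ∩ Jamal ∩ Bob: 07:00–07:15, 08:15–09:15.
Ravi ∩ Jamal ∩ Bob ∩ Beatriz: (none).
Windows ≥ 15 min: (none).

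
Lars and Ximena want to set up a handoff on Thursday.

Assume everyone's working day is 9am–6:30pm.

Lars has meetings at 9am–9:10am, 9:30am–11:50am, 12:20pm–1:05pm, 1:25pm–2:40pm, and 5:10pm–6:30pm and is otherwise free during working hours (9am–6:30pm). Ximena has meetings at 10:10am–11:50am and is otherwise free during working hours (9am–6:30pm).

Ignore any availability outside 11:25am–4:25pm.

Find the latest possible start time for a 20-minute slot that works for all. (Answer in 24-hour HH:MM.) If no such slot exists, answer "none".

16:05

Lars free within 09:00–18:30: 09:10–09:30, 11:50–12:20, 13:05–13:25, 14:40–17:10.
Ximena free within 09:00–18:30: 09:00–10:10, 11:50–18:30.
Lars ∩ Ximena: 09:10–09:30, 11:50–12:20, 13:05–13:25, 14:40–17:10.
Restricted to 11:25–16:25: 11:50–12:20, 13:05–13:25, 14:40–16:25.
Windows ≥ 20 min: 11:50–12:20, 13:05–13:25, 14:40–16:25.
Latest start in the last window 14:40–16:25 is 16:25 − 20 min = 16:05.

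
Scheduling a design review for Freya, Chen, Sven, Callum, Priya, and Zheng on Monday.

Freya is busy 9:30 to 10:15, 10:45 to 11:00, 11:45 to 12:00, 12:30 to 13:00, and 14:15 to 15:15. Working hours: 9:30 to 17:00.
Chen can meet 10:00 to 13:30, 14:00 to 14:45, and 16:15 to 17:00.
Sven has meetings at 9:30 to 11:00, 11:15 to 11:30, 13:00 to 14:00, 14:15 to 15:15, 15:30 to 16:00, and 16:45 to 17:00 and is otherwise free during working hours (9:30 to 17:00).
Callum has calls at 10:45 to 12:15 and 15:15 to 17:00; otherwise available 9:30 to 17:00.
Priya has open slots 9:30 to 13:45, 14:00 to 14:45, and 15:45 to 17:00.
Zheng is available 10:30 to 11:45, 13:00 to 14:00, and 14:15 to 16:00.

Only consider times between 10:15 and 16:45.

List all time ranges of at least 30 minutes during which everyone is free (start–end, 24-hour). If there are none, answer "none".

none

Freya free within 09:30–17:00: 10:15–10:45, 11:00–11:45, 12:00–12:30, 13:00–14:15, 15:15–17:00.
Sven free within 09:30–17:00: 11:00–11:15, 11:30–13:00, 14:00–14:15, 15:15–15:30, 16:00–16:45.
Callum free within 09:30–17:00: 09:30–10:45, 12:15–15:15.
Freya ∩ Chen: 10:15–10:45, 11:00–11:45, 12:00–12:30, 13:00–13:30, 14:00–14:15, 16:15–17:00.
Freya ∩ Chen ∩ Sven: 11:00–11:15, 11:30–11:45, 12:00–12:30, 14:00–14:15, 16:15–16:45.
Freya ∩ Chen ∩ Sven ∩ Callum: 12:15–12:30, 14:00–14:15.
Freya ∩ Chen ∩ Sven ∩ Callum ∩ Priya: 12:15–12:30, 14:00–14:15.
Freya ∩ Chen ∩ Sven ∩ Callum ∩ Priya ∩ Zheng: (none).
Restricted to 10:15–16:45: (none).
Windows ≥ 30 min: (none).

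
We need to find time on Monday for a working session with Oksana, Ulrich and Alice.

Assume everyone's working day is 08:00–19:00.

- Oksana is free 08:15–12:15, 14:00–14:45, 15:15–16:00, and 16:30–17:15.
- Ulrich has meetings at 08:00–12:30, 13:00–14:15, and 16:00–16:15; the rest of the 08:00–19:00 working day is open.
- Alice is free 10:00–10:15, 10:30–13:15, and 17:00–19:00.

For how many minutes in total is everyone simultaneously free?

15 minutes

Ulrich free within 08:00–19:00: 12:30–13:00, 14:15–16:00, 16:15–19:00.
Oksana ∩ Ulrich: 14:15–14:45, 15:15–16:00, 16:30–17:15.
Oksana ∩ Ulrich ∩ Alice: 17:00–17:15.
Total common minutes: 15.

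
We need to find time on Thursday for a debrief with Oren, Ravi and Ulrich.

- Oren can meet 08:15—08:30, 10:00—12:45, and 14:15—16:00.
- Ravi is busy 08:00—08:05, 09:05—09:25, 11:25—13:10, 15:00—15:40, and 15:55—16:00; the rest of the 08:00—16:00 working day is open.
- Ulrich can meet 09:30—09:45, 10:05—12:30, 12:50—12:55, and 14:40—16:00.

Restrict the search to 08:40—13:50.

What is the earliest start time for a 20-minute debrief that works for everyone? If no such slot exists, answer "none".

10:05

Ravi free within 08:00–16:00: 08:05–09:05, 09:25–11:25, 13:10–15:00, 15:40–15:55.
Oren ∩ Ravi: 08:15–08:30, 10:00–11:25, 14:15–15:00, 15:40–15:55.
Oren ∩ Ravi ∩ Ulrich: 10:05–11:25, 14:40–15:00, 15:40–15:55.
Restricted to 08:40–13:50: 10:05–11:25.
Windows ≥ 20 min: 10:05–11:25.
Earliest such window starts at 10:05.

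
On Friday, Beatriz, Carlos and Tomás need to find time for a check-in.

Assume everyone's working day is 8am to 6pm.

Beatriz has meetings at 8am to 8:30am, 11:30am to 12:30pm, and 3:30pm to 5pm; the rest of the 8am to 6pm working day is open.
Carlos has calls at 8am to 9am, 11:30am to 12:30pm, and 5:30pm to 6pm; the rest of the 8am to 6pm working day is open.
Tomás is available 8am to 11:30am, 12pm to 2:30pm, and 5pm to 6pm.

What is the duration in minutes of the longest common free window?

150 minutes

Beatriz free within 08:00–18:00: 08:30–11:30, 12:30–15:30, 17:00–18:00.
Carlos free within 08:00–18:00: 09:00–11:30, 12:30–17:30.
Beatriz ∩ Carlos: 09:00–11:30, 12:30–15:30, 17:00–17:30.
Beatriz ∩ Carlos ∩ Tomás: 09:00–11:30, 12:30–14:30, 17:00–17:30.
Common window lengths: 150, 120, 30 min; longest is 150.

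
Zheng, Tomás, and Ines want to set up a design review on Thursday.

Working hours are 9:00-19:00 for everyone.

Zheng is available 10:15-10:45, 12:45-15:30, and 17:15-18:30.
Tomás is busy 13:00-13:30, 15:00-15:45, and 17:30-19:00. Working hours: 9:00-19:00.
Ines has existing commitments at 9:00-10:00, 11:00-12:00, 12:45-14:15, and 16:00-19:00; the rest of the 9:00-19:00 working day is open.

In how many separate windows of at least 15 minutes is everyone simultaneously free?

Tomás free within 09:00–19:00: 09:00–13:00, 13:30–15:00, 15:45–17:30.
Ines free within 09:00–19:00: 10:00–11:00, 12:00–12:45, 14:15–16:00.
Zheng ∩ Tomás: 10:15–10:45, 12:45–13:00, 13:30–15:00, 17:15–17:30.
Zheng ∩ Tomás ∩ Ines: 10:15–10:45, 14:15–15:00.
Windows ≥ 15 min: 10:15–10:45, 14:15–15:00.
That's 2 windows.

2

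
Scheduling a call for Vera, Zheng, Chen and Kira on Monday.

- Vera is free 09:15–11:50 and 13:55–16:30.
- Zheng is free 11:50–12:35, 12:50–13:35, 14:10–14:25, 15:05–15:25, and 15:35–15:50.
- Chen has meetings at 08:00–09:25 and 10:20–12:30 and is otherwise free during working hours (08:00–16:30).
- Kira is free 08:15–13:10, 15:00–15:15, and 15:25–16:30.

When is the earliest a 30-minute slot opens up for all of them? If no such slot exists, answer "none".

Chen free within 08:00–16:30: 09:25–10:20, 12:30–16:30.
Vera ∩ Zheng: 14:10–14:25, 15:05–15:25, 15:35–15:50.
Vera ∩ Zheng ∩ Chen: 14:10–14:25, 15:05–15:25, 15:35–15:50.
Vera ∩ Zheng ∩ Chen ∩ Kira: 15:05–15:15, 15:35–15:50.
Windows ≥ 30 min: (none).

none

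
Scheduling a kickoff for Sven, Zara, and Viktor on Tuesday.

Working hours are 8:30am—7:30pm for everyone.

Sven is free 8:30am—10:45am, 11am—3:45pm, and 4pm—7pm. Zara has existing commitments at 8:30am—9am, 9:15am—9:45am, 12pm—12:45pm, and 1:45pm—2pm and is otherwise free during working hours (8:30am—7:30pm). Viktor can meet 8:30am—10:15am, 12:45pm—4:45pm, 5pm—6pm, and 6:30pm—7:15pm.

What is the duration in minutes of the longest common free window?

105 minutes

Zara free within 08:30–19:30: 09:00–09:15, 09:45–12:00, 12:45–13:45, 14:00–19:30.
Sven ∩ Zara: 09:00–09:15, 09:45–10:45, 11:00–12:00, 12:45–13:45, 14:00–15:45, 16:00–19:00.
Sven ∩ Zara ∩ Viktor: 09:00–09:15, 09:45–10:15, 12:45–13:45, 14:00–15:45, 16:00–16:45, 17:00–18:00, 18:30–19:00.
Common window lengths: 15, 30, 60, 105, 45, 60, 30 min; longest is 105.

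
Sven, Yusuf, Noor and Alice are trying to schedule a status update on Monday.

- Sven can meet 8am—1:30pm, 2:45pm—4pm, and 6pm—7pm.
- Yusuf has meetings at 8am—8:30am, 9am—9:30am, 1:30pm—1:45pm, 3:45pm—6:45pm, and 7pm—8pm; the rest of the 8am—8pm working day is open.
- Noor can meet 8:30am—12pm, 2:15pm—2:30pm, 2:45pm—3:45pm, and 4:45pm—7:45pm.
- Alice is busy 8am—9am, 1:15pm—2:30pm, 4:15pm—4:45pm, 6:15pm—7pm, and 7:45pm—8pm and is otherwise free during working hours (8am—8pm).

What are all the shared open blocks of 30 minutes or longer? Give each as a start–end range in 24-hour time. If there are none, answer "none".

09:30–12:00, 14:45–15:45

Yusuf free within 08:00–20:00: 08:30–09:00, 09:30–13:30, 13:45–15:45, 18:45–19:00.
Alice free within 08:00–20:00: 09:00–13:15, 14:30–16:15, 16:45–18:15, 19:00–19:45.
Sven ∩ Yusuf: 08:30–09:00, 09:30–13:30, 14:45–15:45, 18:45–19:00.
Sven ∩ Yusuf ∩ Noor: 08:30–09:00, 09:30–12:00, 14:45–15:45, 18:45–19:00.
Sven ∩ Yusuf ∩ Noor ∩ Alice: 09:30–12:00, 14:45–15:45.
Windows ≥ 30 min: 09:30–12:00, 14:45–15:45.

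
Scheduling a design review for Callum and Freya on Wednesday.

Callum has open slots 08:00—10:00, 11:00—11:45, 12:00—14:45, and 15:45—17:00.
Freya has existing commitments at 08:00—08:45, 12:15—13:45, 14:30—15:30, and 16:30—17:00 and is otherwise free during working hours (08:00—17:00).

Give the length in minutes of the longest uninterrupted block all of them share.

Freya free within 08:00–17:00: 08:45–12:15, 13:45–14:30, 15:30–16:30.
Callum ∩ Freya: 08:45–10:00, 11:00–11:45, 12:00–12:15, 13:45–14:30, 15:45–16:30.
Common window lengths: 75, 45, 15, 45, 45 min; longest is 75.

75 minutes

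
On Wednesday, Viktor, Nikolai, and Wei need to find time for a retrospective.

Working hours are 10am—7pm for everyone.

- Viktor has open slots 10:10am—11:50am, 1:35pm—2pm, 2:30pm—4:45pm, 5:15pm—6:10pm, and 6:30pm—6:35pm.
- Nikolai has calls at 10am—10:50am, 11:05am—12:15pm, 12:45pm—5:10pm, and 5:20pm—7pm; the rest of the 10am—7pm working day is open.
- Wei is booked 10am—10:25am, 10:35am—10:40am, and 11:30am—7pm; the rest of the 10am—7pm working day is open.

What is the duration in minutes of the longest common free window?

Nikolai free within 10:00–19:00: 10:50–11:05, 12:15–12:45, 17:10–17:20.
Wei free within 10:00–19:00: 10:25–10:35, 10:40–11:30.
Viktor ∩ Nikolai: 10:50–11:05, 17:15–17:20.
Viktor ∩ Nikolai ∩ Wei: 10:50–11:05.
Single common window of 15 minutes.

15 minutes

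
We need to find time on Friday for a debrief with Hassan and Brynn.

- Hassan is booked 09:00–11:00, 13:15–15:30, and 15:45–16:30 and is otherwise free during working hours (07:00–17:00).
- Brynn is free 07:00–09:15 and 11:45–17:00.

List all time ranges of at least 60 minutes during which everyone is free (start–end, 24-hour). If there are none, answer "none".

Hassan free within 07:00–17:00: 07:00–09:00, 11:00–13:15, 15:30–15:45, 16:30–17:00.
Hassan ∩ Brynn: 07:00–09:00, 11:45–13:15, 15:30–15:45, 16:30–17:00.
Windows ≥ 60 min: 07:00–09:00, 11:45–13:15.

07:00–09:00, 11:45–13:15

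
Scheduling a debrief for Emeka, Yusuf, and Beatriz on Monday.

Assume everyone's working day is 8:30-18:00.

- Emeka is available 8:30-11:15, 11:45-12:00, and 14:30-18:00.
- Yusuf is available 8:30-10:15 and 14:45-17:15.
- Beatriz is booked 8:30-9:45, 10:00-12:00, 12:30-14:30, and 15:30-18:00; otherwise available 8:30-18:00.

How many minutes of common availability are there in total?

Beatriz free within 08:30–18:00: 09:45–10:00, 12:00–12:30, 14:30–15:30.
Emeka ∩ Yusuf: 08:30–10:15, 14:45–17:15.
Emeka ∩ Yusuf ∩ Beatriz: 09:45–10:00, 14:45–15:30.
Total common minutes: 15 + 45 = 60.

60 minutes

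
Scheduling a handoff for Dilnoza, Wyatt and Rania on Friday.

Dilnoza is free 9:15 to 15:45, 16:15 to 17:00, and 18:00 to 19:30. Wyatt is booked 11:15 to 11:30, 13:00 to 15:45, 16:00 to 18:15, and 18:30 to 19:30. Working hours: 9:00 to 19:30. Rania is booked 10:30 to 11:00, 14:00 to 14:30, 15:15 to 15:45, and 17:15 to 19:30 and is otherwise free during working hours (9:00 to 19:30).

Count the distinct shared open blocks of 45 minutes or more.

Wyatt free within 09:00–19:30: 09:00–11:15, 11:30–13:00, 15:45–16:00, 18:15–18:30.
Rania free within 09:00–19:30: 09:00–10:30, 11:00–14:00, 14:30–15:15, 15:45–17:15.
Dilnoza ∩ Wyatt: 09:15–11:15, 11:30–13:00, 18:15–18:30.
Dilnoza ∩ Wyatt ∩ Rania: 09:15–10:30, 11:00–11:15, 11:30–13:00.
Windows ≥ 45 min: 09:15–10:30, 11:30–13:00.
That's 2 windows.

2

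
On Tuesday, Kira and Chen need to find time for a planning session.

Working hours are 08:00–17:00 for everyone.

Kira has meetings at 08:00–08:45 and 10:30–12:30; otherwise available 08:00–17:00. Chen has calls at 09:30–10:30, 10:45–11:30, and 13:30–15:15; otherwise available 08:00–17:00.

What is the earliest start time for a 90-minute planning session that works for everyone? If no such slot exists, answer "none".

15:15

Kira free within 08:00–17:00: 08:45–10:30, 12:30–17:00.
Chen free within 08:00–17:00: 08:00–09:30, 10:30–10:45, 11:30–13:30, 15:15–17:00.
Kira ∩ Chen: 08:45–09:30, 12:30–13:30, 15:15–17:00.
Windows ≥ 90 min: 15:15–17:00.
Earliest such window starts at 15:15.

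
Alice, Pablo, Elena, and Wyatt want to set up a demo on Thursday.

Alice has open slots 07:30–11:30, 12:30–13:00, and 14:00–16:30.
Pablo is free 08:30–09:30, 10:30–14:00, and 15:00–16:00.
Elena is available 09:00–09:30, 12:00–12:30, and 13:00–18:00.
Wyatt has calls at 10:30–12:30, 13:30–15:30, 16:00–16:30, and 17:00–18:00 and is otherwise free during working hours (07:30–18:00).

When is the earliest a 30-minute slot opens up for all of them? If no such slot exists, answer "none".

Wyatt free within 07:30–18:00: 07:30–10:30, 12:30–13:30, 15:30–16:00, 16:30–17:00.
Alice ∩ Pablo: 08:30–09:30, 10:30–11:30, 12:30–13:00, 15:00–16:00.
Alice ∩ Pablo ∩ Elena: 09:00–09:30, 15:00–16:00.
Alice ∩ Pablo ∩ Elena ∩ Wyatt: 09:00–09:30, 15:30–16:00.
Windows ≥ 30 min: 09:00–09:30, 15:30–16:00.
Earliest such window starts at 09:00.

09:00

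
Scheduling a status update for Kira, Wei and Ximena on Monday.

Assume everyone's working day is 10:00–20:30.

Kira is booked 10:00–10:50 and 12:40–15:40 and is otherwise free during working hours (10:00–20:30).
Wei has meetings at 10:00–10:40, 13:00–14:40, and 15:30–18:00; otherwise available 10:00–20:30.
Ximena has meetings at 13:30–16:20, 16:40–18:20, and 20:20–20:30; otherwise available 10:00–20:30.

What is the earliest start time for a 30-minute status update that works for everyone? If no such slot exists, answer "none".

Kira free within 10:00–20:30: 10:50–12:40, 15:40–20:30.
Wei free within 10:00–20:30: 10:40–13:00, 14:40–15:30, 18:00–20:30.
Ximena free within 10:00–20:30: 10:00–13:30, 16:20–16:40, 18:20–20:20.
Kira ∩ Wei: 10:50–12:40, 18:00–20:30.
Kira ∩ Wei ∩ Ximena: 10:50–12:40, 18:20–20:20.
Windows ≥ 30 min: 10:50–12:40, 18:20–20:20.
Earliest such window starts at 10:50.

10:50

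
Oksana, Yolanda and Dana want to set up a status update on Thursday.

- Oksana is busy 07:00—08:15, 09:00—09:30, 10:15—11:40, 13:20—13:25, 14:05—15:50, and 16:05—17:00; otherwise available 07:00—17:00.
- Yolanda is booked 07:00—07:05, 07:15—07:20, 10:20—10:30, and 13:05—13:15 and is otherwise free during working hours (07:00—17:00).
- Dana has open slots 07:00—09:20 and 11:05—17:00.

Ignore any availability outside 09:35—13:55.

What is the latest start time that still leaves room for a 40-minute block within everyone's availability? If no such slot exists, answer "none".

Oksana free within 07:00–17:00: 08:15–09:00, 09:30–10:15, 11:40–13:20, 13:25–14:05, 15:50–16:05.
Yolanda free within 07:00–17:00: 07:05–07:15, 07:20–10:20, 10:30–13:05, 13:15–17:00.
Oksana ∩ Yolanda: 08:15–09:00, 09:30–10:15, 11:40–13:05, 13:15–13:20, 13:25–14:05, 15:50–16:05.
Oksana ∩ Yolanda ∩ Dana: 08:15–09:00, 11:40–13:05, 13:15–13:20, 13:25–14:05, 15:50–16:05.
Restricted to 09:35–13:55: 11:40–13:05, 13:15–13:20, 13:25–13:55.
Windows ≥ 40 min: 11:40–13:05.
Latest start in the last window 11:40–13:05 is 13:05 − 40 min = 12:25.

12:25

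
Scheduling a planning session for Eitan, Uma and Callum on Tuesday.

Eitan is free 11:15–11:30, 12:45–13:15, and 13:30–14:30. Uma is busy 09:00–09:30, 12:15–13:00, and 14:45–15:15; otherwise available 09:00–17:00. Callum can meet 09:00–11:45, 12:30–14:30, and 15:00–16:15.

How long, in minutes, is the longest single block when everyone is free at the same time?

60 minutes

Uma free within 09:00–17:00: 09:30–12:15, 13:00–14:45, 15:15–17:00.
Eitan ∩ Uma: 11:15–11:30, 13:00–13:15, 13:30–14:30.
Eitan ∩ Uma ∩ Callum: 11:15–11:30, 13:00–13:15, 13:30–14:30.
Common window lengths: 15, 15, 60 min; longest is 60.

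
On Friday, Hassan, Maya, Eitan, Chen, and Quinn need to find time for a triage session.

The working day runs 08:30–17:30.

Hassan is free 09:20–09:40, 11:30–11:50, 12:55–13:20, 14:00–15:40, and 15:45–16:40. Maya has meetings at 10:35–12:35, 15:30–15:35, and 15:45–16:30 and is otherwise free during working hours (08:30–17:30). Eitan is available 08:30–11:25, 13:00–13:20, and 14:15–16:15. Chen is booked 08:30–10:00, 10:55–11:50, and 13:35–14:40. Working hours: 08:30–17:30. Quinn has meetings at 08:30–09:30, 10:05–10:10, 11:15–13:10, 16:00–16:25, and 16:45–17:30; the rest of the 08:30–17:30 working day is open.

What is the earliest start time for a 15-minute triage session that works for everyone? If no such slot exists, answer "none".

14:40

Maya free within 08:30–17:30: 08:30–10:35, 12:35–15:30, 15:35–15:45, 16:30–17:30.
Chen free within 08:30–17:30: 10:00–10:55, 11:50–13:35, 14:40–17:30.
Quinn free within 08:30–17:30: 09:30–10:05, 10:10–11:15, 13:10–16:00, 16:25–16:45.
Hassan ∩ Maya: 09:20–09:40, 12:55–13:20, 14:00–15:30, 15:35–15:40, 16:30–16:40.
Hassan ∩ Maya ∩ Eitan: 09:20–09:40, 13:00–13:20, 14:15–15:30, 15:35–15:40.
Hassan ∩ Maya ∩ Eitan ∩ Chen: 13:00–13:20, 14:40–15:30, 15:35–15:40.
Hassan ∩ Maya ∩ Eitan ∩ Chen ∩ Quinn: 13:10–13:20, 14:40–15:30, 15:35–15:40.
Windows ≥ 15 min: 14:40–15:30.
Earliest such window starts at 14:40.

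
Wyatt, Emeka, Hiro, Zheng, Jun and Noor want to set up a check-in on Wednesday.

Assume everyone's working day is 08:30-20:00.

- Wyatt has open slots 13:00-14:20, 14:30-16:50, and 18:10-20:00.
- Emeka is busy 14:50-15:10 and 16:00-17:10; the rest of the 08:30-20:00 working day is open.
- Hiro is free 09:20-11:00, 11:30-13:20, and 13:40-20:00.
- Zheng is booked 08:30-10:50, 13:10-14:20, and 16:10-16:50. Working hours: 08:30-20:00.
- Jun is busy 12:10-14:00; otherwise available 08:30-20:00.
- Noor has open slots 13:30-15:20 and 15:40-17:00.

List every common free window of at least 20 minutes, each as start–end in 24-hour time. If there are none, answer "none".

Emeka free within 08:30–20:00: 08:30–14:50, 15:10–16:00, 17:10–20:00.
Zheng free within 08:30–20:00: 10:50–13:10, 14:20–16:10, 16:50–20:00.
Jun free within 08:30–20:00: 08:30–12:10, 14:00–20:00.
Wyatt ∩ Emeka: 13:00–14:20, 14:30–14:50, 15:10–16:00, 18:10–20:00.
Wyatt ∩ Emeka ∩ Hiro: 13:00–13:20, 13:40–14:20, 14:30–14:50, 15:10–16:00, 18:10–20:00.
Wyatt ∩ Emeka ∩ Hiro ∩ Zheng: 13:00–13:10, 14:30–14:50, 15:10–16:00, 18:10–20:00.
Wyatt ∩ Emeka ∩ Hiro ∩ Zheng ∩ Jun: 14:30–14:50, 15:10–16:00, 18:10–20:00.
Wyatt ∩ Emeka ∩ Hiro ∩ Zheng ∩ Jun ∩ Noor: 14:30–14:50, 15:10–15:20, 15:40–16:00.
Windows ≥ 20 min: 14:30–14:50, 15:40–16:00.

14:30–14:50, 15:40–16:00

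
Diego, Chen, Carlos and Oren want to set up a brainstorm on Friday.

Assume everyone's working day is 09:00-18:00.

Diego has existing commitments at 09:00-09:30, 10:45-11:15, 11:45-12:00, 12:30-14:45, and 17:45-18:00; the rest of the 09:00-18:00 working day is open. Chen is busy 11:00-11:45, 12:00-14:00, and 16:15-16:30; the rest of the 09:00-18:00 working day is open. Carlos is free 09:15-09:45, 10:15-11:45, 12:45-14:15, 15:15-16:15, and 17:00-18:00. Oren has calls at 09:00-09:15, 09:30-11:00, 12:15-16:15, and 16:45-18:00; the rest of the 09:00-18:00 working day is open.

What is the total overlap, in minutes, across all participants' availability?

Diego free within 09:00–18:00: 09:30–10:45, 11:15–11:45, 12:00–12:30, 14:45–17:45.
Chen free within 09:00–18:00: 09:00–11:00, 11:45–12:00, 14:00–16:15, 16:30–18:00.
Oren free within 09:00–18:00: 09:15–09:30, 11:00–12:15, 16:15–16:45.
Diego ∩ Chen: 09:30–10:45, 14:45–16:15, 16:30–17:45.
Diego ∩ Chen ∩ Carlos: 09:30–09:45, 10:15–10:45, 15:15–16:15, 17:00–17:45.
Diego ∩ Chen ∩ Carlos ∩ Oren: (none).
Total common minutes: 0.

0 minutes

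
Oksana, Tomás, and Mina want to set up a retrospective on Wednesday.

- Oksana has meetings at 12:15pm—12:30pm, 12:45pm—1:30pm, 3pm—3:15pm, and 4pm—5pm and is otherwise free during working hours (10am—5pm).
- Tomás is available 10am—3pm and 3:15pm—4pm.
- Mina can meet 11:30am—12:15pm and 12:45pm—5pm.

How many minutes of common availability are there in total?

180 minutes

Oksana free within 10:00–17:00: 10:00–12:15, 12:30–12:45, 13:30–15:00, 15:15–16:00.
Oksana ∩ Tomás: 10:00–12:15, 12:30–12:45, 13:30–15:00, 15:15–16:00.
Oksana ∩ Tomás ∩ Mina: 11:30–12:15, 13:30–15:00, 15:15–16:00.
Total common minutes: 45 + 90 + 45 = 180.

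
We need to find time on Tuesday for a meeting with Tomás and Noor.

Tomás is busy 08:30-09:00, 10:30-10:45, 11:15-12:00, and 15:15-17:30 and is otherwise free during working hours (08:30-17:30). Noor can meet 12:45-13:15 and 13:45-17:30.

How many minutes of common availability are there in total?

Tomás free within 08:30–17:30: 09:00–10:30, 10:45–11:15, 12:00–15:15.
Tomás ∩ Noor: 12:45–13:15, 13:45–15:15.
Total common minutes: 30 + 90 = 120.

120 minutes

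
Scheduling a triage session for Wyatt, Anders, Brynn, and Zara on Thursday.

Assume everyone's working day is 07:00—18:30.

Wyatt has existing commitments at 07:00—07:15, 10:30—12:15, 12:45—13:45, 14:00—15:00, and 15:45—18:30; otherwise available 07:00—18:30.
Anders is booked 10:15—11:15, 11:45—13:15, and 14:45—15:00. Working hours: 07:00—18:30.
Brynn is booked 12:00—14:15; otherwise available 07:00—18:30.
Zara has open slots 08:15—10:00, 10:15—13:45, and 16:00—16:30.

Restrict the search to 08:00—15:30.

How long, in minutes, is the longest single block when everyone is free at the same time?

Wyatt free within 07:00–18:30: 07:15–10:30, 12:15–12:45, 13:45–14:00, 15:00–15:45.
Anders free within 07:00–18:30: 07:00–10:15, 11:15–11:45, 13:15–14:45, 15:00–18:30.
Brynn free within 07:00–18:30: 07:00–12:00, 14:15–18:30.
Wyatt ∩ Anders: 07:15–10:15, 13:45–14:00, 15:00–15:45.
Wyatt ∩ Anders ∩ Brynn: 07:15–10:15, 15:00–15:45.
Wyatt ∩ Anders ∩ Brynn ∩ Zara: 08:15–10:00.
Restricted to 08:00–15:30: 08:15–10:00.
Single common window of 105 minutes.

105 minutes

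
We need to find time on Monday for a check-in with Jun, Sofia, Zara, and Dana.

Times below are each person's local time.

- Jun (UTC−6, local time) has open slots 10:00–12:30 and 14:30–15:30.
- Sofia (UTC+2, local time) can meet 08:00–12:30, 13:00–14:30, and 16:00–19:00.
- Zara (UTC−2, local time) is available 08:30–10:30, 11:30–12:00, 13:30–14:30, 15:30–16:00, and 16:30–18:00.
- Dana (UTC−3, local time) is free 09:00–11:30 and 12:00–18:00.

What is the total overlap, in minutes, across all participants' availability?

Jun → UTC: 16:00–18:30, 20:30–21:30.
Sofia → UTC: 06:00–10:30, 11:00–12:30, 14:00–17:00.
Zara → UTC: 10:30–12:30, 13:30–14:00, 15:30–16:30, 17:30–18:00, 18:30–20:00.
Dana → UTC: 12:00–14:30, 15:00–21:00.
Jun ∩ Sofia: 16:00–17:00.
Jun ∩ Sofia ∩ Zara: 16:00–16:30.
Jun ∩ Sofia ∩ Zara ∩ Dana: 16:00–16:30.
Total common minutes: 30.

30 minutes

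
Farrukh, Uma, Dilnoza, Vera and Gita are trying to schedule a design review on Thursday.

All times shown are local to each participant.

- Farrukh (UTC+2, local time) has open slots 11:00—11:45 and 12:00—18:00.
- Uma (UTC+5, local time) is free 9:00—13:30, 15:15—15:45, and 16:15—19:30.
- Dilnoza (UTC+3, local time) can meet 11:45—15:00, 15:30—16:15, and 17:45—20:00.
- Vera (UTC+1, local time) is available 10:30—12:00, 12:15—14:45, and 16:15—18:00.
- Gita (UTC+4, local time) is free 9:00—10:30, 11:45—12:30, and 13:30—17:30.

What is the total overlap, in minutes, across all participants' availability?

Farrukh → UTC: 09:00–09:45, 10:00–16:00.
Uma → UTC: 04:00–08:30, 10:15–10:45, 11:15–14:30.
Dilnoza → UTC: 08:45–12:00, 12:30–13:15, 14:45–17:00.
Vera → UTC: 09:30–11:00, 11:15–13:45, 15:15–17:00.
Gita → UTC: 05:00–06:30, 07:45–08:30, 09:30–13:30.
Farrukh ∩ Uma: 10:15–10:45, 11:15–14:30.
Farrukh ∩ Uma ∩ Dilnoza: 10:15–10:45, 11:15–12:00, 12:30–13:15.
Farrukh ∩ Uma ∩ Dilnoza ∩ Vera: 10:15–10:45, 11:15–12:00, 12:30–13:15.
Farrukh ∩ Uma ∩ Dilnoza ∩ Vera ∩ Gita: 10:15–10:45, 11:15–12:00, 12:30–13:15.
Total common minutes: 30 + 45 + 45 = 120.

120 minutes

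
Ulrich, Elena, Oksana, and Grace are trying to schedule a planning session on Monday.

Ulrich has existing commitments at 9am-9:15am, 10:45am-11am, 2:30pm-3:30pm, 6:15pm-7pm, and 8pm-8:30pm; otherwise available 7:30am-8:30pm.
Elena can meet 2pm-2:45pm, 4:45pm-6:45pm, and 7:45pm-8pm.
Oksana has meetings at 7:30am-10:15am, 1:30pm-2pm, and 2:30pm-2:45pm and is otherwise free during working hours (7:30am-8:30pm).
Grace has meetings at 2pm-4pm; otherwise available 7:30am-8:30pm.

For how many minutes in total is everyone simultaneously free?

Ulrich free within 07:30–20:30: 07:30–09:00, 09:15–10:45, 11:00–14:30, 15:30–18:15, 19:00–20:00.
Oksana free within 07:30–20:30: 10:15–13:30, 14:00–14:30, 14:45–20:30.
Grace free within 07:30–20:30: 07:30–14:00, 16:00–20:30.
Ulrich ∩ Elena: 14:00–14:30, 16:45–18:15, 19:45–20:00.
Ulrich ∩ Elena ∩ Oksana: 14:00–14:30, 16:45–18:15, 19:45–20:00.
Ulrich ∩ Elena ∩ Oksana ∩ Grace: 16:45–18:15, 19:45–20:00.
Total common minutes: 90 + 15 = 105.

105 minutes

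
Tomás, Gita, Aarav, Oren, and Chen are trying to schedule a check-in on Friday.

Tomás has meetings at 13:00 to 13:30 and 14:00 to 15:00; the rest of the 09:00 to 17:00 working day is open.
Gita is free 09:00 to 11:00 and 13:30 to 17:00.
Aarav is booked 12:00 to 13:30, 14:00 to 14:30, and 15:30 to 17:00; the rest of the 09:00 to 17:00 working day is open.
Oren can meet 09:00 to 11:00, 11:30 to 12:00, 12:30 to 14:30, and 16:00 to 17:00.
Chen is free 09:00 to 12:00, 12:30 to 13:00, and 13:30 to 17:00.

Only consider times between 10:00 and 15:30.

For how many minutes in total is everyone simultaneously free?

Tomás free within 09:00–17:00: 09:00–13:00, 13:30–14:00, 15:00–17:00.
Aarav free within 09:00–17:00: 09:00–12:00, 13:30–14:00, 14:30–15:30.
Tomás ∩ Gita: 09:00–11:00, 13:30–14:00, 15:00–17:00.
Tomás ∩ Gita ∩ Aarav: 09:00–11:00, 13:30–14:00, 15:00–15:30.
Tomás ∩ Gita ∩ Aarav ∩ Oren: 09:00–11:00, 13:30–14:00.
Tomás ∩ Gita ∩ Aarav ∩ Oren ∩ Chen: 09:00–11:00, 13:30–14:00.
Restricted to 10:00–15:30: 10:00–11:00, 13:30–14:00.
Total common minutes: 60 + 30 = 90.

90 minutes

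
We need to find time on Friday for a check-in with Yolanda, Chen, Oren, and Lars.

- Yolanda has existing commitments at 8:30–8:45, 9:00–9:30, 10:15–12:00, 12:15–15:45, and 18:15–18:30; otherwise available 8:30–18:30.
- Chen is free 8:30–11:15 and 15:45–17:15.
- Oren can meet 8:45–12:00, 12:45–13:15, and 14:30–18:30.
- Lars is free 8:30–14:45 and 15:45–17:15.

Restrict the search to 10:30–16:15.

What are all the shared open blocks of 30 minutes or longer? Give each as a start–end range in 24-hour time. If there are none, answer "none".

Yolanda free within 08:30–18:30: 08:45–09:00, 09:30–10:15, 12:00–12:15, 15:45–18:15.
Yolanda ∩ Chen: 08:45–09:00, 09:30–10:15, 15:45–17:15.
Yolanda ∩ Chen ∩ Oren: 08:45–09:00, 09:30–10:15, 15:45–17:15.
Yolanda ∩ Chen ∩ Oren ∩ Lars: 08:45–09:00, 09:30–10:15, 15:45–17:15.
Restricted to 10:30–16:15: 15:45–16:15.
Windows ≥ 30 min: 15:45–16:15.

15:45–16:15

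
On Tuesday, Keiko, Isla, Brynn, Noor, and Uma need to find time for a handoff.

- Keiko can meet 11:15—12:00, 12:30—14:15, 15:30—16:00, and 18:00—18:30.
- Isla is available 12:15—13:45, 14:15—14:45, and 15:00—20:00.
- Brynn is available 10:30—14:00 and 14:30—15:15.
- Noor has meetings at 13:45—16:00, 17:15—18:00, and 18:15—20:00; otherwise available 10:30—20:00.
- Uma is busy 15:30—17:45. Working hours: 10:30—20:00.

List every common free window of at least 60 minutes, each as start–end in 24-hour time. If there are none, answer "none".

12:30–13:45

Noor free within 10:30–20:00: 10:30–13:45, 16:00–17:15, 18:00–18:15.
Uma free within 10:30–20:00: 10:30–15:30, 17:45–20:00.
Keiko ∩ Isla: 12:30–13:45, 15:30–16:00, 18:00–18:30.
Keiko ∩ Isla ∩ Brynn: 12:30–13:45.
Keiko ∩ Isla ∩ Brynn ∩ Noor: 12:30–13:45.
Keiko ∩ Isla ∩ Brynn ∩ Noor ∩ Uma: 12:30–13:45.
Windows ≥ 60 min: 12:30–13:45.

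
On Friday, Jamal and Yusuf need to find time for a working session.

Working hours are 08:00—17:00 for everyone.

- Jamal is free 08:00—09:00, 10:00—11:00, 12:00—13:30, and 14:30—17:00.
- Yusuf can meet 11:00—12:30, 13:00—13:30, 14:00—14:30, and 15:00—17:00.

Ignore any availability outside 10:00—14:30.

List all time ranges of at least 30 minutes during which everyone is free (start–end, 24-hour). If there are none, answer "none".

Jamal ∩ Yusuf: 12:00–12:30, 13:00–13:30, 15:00–17:00.
Restricted to 10:00–14:30: 12:00–12:30, 13:00–13:30.
Windows ≥ 30 min: 12:00–12:30, 13:00–13:30.

12:00–12:30, 13:00–13:30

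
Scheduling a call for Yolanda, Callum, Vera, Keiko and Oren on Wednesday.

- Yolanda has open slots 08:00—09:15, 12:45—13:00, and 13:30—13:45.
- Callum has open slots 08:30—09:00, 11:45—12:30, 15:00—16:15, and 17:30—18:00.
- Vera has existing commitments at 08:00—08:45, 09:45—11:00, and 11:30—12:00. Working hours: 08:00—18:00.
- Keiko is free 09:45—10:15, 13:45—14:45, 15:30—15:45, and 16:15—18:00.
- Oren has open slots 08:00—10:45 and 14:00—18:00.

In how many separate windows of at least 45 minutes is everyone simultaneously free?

Vera free within 08:00–18:00: 08:45–09:45, 11:00–11:30, 12:00–18:00.
Yolanda ∩ Callum: 08:30–09:00.
Yolanda ∩ Callum ∩ Vera: 08:45–09:00.
Yolanda ∩ Callum ∩ Vera ∩ Keiko: (none).
Yolanda ∩ Callum ∩ Vera ∩ Keiko ∩ Oren: (none).
Windows ≥ 45 min: (none).
That's 0 windows.

0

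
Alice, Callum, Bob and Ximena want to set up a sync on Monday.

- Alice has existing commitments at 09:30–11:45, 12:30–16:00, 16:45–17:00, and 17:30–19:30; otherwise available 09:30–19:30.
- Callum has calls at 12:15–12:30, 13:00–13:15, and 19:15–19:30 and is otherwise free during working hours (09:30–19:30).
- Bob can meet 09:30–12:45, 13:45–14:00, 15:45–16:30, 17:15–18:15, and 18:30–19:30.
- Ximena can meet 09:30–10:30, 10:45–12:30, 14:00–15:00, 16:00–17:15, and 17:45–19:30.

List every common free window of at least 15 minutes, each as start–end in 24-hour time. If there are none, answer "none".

Alice free within 09:30–19:30: 11:45–12:30, 16:00–16:45, 17:00–17:30.
Callum free within 09:30–19:30: 09:30–12:15, 12:30–13:00, 13:15–19:15.
Alice ∩ Callum: 11:45–12:15, 16:00–16:45, 17:00–17:30.
Alice ∩ Callum ∩ Bob: 11:45–12:15, 16:00–16:30, 17:15–17:30.
Alice ∩ Callum ∩ Bob ∩ Ximena: 11:45–12:15, 16:00–16:30.
Windows ≥ 15 min: 11:45–12:15, 16:00–16:30.

11:45–12:15, 16:00–16:30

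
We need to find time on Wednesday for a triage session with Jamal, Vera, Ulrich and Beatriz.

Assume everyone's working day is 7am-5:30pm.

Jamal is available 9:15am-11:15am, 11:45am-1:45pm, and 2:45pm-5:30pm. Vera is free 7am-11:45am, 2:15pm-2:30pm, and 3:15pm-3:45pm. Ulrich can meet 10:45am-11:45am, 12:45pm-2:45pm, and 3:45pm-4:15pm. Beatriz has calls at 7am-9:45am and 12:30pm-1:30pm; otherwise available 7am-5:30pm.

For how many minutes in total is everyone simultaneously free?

Beatriz free within 07:00–17:30: 09:45–12:30, 13:30–17:30.
Jamal ∩ Vera: 09:15–11:15, 15:15–15:45.
Jamal ∩ Vera ∩ Ulrich: 10:45–11:15.
Jamal ∩ Vera ∩ Ulrich ∩ Beatriz: 10:45–11:15.
Total common minutes: 30.

30 minutes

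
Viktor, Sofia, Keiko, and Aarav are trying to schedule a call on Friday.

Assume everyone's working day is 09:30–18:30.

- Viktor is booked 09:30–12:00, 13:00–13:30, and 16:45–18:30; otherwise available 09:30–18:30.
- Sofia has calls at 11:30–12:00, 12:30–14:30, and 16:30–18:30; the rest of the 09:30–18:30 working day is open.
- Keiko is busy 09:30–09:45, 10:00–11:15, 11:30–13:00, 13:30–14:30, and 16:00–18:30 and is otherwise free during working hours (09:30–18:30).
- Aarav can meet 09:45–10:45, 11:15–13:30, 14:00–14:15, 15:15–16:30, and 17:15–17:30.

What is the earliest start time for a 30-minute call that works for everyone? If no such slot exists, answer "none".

15:15

Viktor free within 09:30–18:30: 12:00–13:00, 13:30–16:45.
Sofia free within 09:30–18:30: 09:30–11:30, 12:00–12:30, 14:30–16:30.
Keiko free within 09:30–18:30: 09:45–10:00, 11:15–11:30, 13:00–13:30, 14:30–16:00.
Viktor ∩ Sofia: 12:00–12:30, 14:30–16:30.
Viktor ∩ Sofia ∩ Keiko: 14:30–16:00.
Viktor ∩ Sofia ∩ Keiko ∩ Aarav: 15:15–16:00.
Windows ≥ 30 min: 15:15–16:00.
Earliest such window starts at 15:15.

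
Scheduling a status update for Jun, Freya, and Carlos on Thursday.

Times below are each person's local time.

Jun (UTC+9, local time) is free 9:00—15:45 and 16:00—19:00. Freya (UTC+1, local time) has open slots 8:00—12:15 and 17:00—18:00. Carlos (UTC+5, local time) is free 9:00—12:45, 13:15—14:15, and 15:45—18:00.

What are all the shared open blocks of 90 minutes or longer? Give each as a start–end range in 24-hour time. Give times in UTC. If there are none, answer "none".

none

Jun → UTC: 00:00–06:45, 07:00–10:00.
Freya → UTC: 07:00–11:15, 16:00–17:00.
Carlos → UTC: 04:00–07:45, 08:15–09:15, 10:45–13:00.
Jun ∩ Freya: 07:00–10:00.
Jun ∩ Freya ∩ Carlos: 07:00–07:45, 08:15–09:15.
Windows ≥ 90 min: (none).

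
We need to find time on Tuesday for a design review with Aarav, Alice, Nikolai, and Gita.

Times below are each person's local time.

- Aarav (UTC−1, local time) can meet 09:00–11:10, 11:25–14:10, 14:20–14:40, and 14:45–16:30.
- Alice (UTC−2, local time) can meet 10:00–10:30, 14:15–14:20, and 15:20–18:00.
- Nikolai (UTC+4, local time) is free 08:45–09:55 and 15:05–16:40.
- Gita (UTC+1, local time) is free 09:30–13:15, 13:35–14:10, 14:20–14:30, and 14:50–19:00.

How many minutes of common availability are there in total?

10 minutes

Aarav → UTC: 10:00–12:10, 12:25–15:10, 15:20–15:40, 15:45–17:30.
Alice → UTC: 12:00–12:30, 16:15–16:20, 17:20–20:00.
Nikolai → UTC: 04:45–05:55, 11:05–12:40.
Gita → UTC: 08:30–12:15, 12:35–13:10, 13:20–13:30, 13:50–18:00.
Aarav ∩ Alice: 12:00–12:10, 12:25–12:30, 16:15–16:20, 17:20–17:30.
Aarav ∩ Alice ∩ Nikolai: 12:00–12:10, 12:25–12:30.
Aarav ∩ Alice ∩ Nikolai ∩ Gita: 12:00–12:10.
Total common minutes: 10.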